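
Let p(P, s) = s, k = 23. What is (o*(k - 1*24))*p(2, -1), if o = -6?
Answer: -6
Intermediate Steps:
(o*(k - 1*24))*p(2, -1) = -6*(23 - 1*24)*(-1) = -6*(23 - 24)*(-1) = -6*(-1)*(-1) = 6*(-1) = -6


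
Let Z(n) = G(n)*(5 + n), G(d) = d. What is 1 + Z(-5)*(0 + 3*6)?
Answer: 1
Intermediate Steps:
Z(n) = n*(5 + n)
1 + Z(-5)*(0 + 3*6) = 1 + (-5*(5 - 5))*(0 + 3*6) = 1 + (-5*0)*(0 + 18) = 1 + 0*18 = 1 + 0 = 1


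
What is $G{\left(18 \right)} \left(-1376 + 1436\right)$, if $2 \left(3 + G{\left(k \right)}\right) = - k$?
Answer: $-720$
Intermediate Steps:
$G{\left(k \right)} = -3 - \frac{k}{2}$ ($G{\left(k \right)} = -3 + \frac{\left(-1\right) k}{2} = -3 - \frac{k}{2}$)
$G{\left(18 \right)} \left(-1376 + 1436\right) = \left(-3 - 9\right) \left(-1376 + 1436\right) = \left(-3 - 9\right) 60 = \left(-12\right) 60 = -720$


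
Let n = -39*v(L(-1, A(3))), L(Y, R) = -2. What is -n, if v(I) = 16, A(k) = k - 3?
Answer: 624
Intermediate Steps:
A(k) = -3 + k
n = -624 (n = -39*16 = -624)
-n = -1*(-624) = 624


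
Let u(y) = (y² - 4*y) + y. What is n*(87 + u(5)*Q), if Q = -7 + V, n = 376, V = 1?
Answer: 10152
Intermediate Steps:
u(y) = y² - 3*y
Q = -6 (Q = -7 + 1 = -6)
n*(87 + u(5)*Q) = 376*(87 + (5*(-3 + 5))*(-6)) = 376*(87 + (5*2)*(-6)) = 376*(87 + 10*(-6)) = 376*(87 - 60) = 376*27 = 10152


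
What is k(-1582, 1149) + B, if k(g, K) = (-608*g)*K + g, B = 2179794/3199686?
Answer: 589366676149621/533281 ≈ 1.1052e+9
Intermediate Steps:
B = 363299/533281 (B = 2179794*(1/3199686) = 363299/533281 ≈ 0.68125)
k(g, K) = g - 608*K*g (k(g, K) = -608*K*g + g = g - 608*K*g)
k(-1582, 1149) + B = -1582*(1 - 608*1149) + 363299/533281 = -1582*(1 - 698592) + 363299/533281 = -1582*(-698591) + 363299/533281 = 1105170962 + 363299/533281 = 589366676149621/533281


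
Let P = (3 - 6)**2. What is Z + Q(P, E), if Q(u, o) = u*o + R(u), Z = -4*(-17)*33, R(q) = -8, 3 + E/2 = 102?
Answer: 4018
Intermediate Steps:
E = 198 (E = -6 + 2*102 = -6 + 204 = 198)
Z = 2244 (Z = 68*33 = 2244)
P = 9 (P = (-3)**2 = 9)
Q(u, o) = -8 + o*u (Q(u, o) = u*o - 8 = o*u - 8 = -8 + o*u)
Z + Q(P, E) = 2244 + (-8 + 198*9) = 2244 + (-8 + 1782) = 2244 + 1774 = 4018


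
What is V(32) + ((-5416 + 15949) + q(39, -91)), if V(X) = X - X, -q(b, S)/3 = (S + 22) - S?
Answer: 10467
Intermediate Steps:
q(b, S) = -66 (q(b, S) = -3*((S + 22) - S) = -3*((22 + S) - S) = -3*22 = -66)
V(X) = 0
V(32) + ((-5416 + 15949) + q(39, -91)) = 0 + ((-5416 + 15949) - 66) = 0 + (10533 - 66) = 0 + 10467 = 10467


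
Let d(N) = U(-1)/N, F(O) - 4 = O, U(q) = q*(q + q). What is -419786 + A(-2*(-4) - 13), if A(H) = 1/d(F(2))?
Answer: -419783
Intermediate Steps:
U(q) = 2*q**2 (U(q) = q*(2*q) = 2*q**2)
F(O) = 4 + O
d(N) = 2/N (d(N) = (2*(-1)**2)/N = (2*1)/N = 2/N)
A(H) = 3 (A(H) = 1/(2/(4 + 2)) = 1/(2/6) = 1/(2*(1/6)) = 1/(1/3) = 3)
-419786 + A(-2*(-4) - 13) = -419786 + 3 = -419783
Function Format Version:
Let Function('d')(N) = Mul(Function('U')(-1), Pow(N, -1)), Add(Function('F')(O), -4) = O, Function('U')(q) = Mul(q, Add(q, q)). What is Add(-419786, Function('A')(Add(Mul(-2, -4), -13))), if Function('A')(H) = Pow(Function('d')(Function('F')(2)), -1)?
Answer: -419783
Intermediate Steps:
Function('U')(q) = Mul(2, Pow(q, 2)) (Function('U')(q) = Mul(q, Mul(2, q)) = Mul(2, Pow(q, 2)))
Function('F')(O) = Add(4, O)
Function('d')(N) = Mul(2, Pow(N, -1)) (Function('d')(N) = Mul(Mul(2, Pow(-1, 2)), Pow(N, -1)) = Mul(Mul(2, 1), Pow(N, -1)) = Mul(2, Pow(N, -1)))
Function('A')(H) = 3 (Function('A')(H) = Pow(Mul(2, Pow(Add(4, 2), -1)), -1) = Pow(Mul(2, Pow(6, -1)), -1) = Pow(Mul(2, Rational(1, 6)), -1) = Pow(Rational(1, 3), -1) = 3)
Add(-419786, Function('A')(Add(Mul(-2, -4), -13))) = Add(-419786, 3) = -419783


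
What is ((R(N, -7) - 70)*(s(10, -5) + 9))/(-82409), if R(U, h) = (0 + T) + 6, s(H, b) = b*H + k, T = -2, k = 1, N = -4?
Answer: -2640/82409 ≈ -0.032035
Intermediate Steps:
s(H, b) = 1 + H*b (s(H, b) = b*H + 1 = H*b + 1 = 1 + H*b)
R(U, h) = 4 (R(U, h) = (0 - 2) + 6 = -2 + 6 = 4)
((R(N, -7) - 70)*(s(10, -5) + 9))/(-82409) = ((4 - 70)*((1 + 10*(-5)) + 9))/(-82409) = -66*((1 - 50) + 9)*(-1/82409) = -66*(-49 + 9)*(-1/82409) = -66*(-40)*(-1/82409) = 2640*(-1/82409) = -2640/82409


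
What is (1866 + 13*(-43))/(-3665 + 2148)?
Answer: -1307/1517 ≈ -0.86157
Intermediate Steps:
(1866 + 13*(-43))/(-3665 + 2148) = (1866 - 559)/(-1517) = 1307*(-1/1517) = -1307/1517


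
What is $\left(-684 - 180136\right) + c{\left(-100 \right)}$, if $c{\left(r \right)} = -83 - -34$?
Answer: $-180869$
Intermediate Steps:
$c{\left(r \right)} = -49$ ($c{\left(r \right)} = -83 + 34 = -49$)
$\left(-684 - 180136\right) + c{\left(-100 \right)} = \left(-684 - 180136\right) - 49 = -180820 - 49 = -180869$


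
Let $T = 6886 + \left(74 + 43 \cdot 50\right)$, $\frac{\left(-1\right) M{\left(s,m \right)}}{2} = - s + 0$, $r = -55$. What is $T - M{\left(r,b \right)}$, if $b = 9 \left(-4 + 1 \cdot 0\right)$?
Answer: $9220$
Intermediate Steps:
$b = -36$ ($b = 9 \left(-4 + 0\right) = 9 \left(-4\right) = -36$)
$M{\left(s,m \right)} = 2 s$ ($M{\left(s,m \right)} = - 2 \left(- s + 0\right) = - 2 \left(- s\right) = 2 s$)
$T = 9110$ ($T = 6886 + \left(74 + 2150\right) = 6886 + 2224 = 9110$)
$T - M{\left(r,b \right)} = 9110 - 2 \left(-55\right) = 9110 - -110 = 9110 + 110 = 9220$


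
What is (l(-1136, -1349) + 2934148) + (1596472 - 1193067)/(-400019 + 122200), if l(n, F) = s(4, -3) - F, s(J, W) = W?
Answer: 815535604181/277819 ≈ 2.9355e+6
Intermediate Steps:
l(n, F) = -3 - F
(l(-1136, -1349) + 2934148) + (1596472 - 1193067)/(-400019 + 122200) = ((-3 - 1*(-1349)) + 2934148) + (1596472 - 1193067)/(-400019 + 122200) = ((-3 + 1349) + 2934148) + 403405/(-277819) = (1346 + 2934148) + 403405*(-1/277819) = 2935494 - 403405/277819 = 815535604181/277819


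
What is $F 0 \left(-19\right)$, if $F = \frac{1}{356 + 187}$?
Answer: $0$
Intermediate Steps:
$F = \frac{1}{543} \approx 0.0018416$
$F 0 \left(-19\right) = \frac{0 \left(-19\right)}{543} = \frac{1}{543} \cdot 0 = 0$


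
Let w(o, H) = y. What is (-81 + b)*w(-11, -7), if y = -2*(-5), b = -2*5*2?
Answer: -1010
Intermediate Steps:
b = -20 (b = -10*2 = -20)
y = 10
w(o, H) = 10
(-81 + b)*w(-11, -7) = (-81 - 20)*10 = -101*10 = -1010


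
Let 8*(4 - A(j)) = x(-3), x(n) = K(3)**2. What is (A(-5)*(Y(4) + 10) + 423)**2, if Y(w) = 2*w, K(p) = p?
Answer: 3606201/16 ≈ 2.2539e+5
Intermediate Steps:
x(n) = 9 (x(n) = 3**2 = 9)
A(j) = 23/8 (A(j) = 4 - 1/8*9 = 4 - 9/8 = 23/8)
(A(-5)*(Y(4) + 10) + 423)**2 = (23*(2*4 + 10)/8 + 423)**2 = (23*(8 + 10)/8 + 423)**2 = ((23/8)*18 + 423)**2 = (207/4 + 423)**2 = (1899/4)**2 = 3606201/16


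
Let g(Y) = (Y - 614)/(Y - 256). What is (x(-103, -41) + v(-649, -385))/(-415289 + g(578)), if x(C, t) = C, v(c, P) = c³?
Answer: 44010887872/66861547 ≈ 658.24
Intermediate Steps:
g(Y) = (-614 + Y)/(-256 + Y)
(x(-103, -41) + v(-649, -385))/(-415289 + g(578)) = (-103 + (-649)³)/(-415289 + (-614 + 578)/(-256 + 578)) = (-103 - 273359449)/(-415289 - 36/322) = -273359552/(-415289 + (1/322)*(-36)) = -273359552/(-415289 - 18/161) = -273359552/(-66861547/161) = -273359552*(-161/66861547) = 44010887872/66861547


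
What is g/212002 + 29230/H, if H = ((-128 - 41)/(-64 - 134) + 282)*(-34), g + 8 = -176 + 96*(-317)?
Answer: -64263406190/20184392417 ≈ -3.1838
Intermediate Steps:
g = -30616 (g = -8 + (-176 + 96*(-317)) = -8 + (-176 - 30432) = -8 - 30608 = -30616)
H = -952085/99 (H = (-169/(-198) + 282)*(-34) = (-169*(-1/198) + 282)*(-34) = (169/198 + 282)*(-34) = (56005/198)*(-34) = -952085/99 ≈ -9617.0)
g/212002 + 29230/H = -30616/212002 + 29230/(-952085/99) = -30616*1/212002 + 29230*(-99/952085) = -15308/106001 - 578754/190417 = -64263406190/20184392417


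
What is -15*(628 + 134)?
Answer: -11430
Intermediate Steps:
-15*(628 + 134) = -15*762 = -11430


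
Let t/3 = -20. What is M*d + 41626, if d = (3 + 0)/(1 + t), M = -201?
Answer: 2456537/59 ≈ 41636.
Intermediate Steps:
t = -60 (t = 3*(-20) = -60)
d = -3/59 (d = (3 + 0)/(1 - 60) = 3/(-59) = 3*(-1/59) = -3/59 ≈ -0.050847)
M*d + 41626 = -201*(-3/59) + 41626 = 603/59 + 41626 = 2456537/59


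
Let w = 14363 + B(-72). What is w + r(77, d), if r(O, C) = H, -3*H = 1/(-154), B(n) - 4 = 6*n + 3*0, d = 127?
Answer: 6437971/462 ≈ 13935.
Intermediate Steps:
B(n) = 4 + 6*n (B(n) = 4 + (6*n + 3*0) = 4 + (6*n + 0) = 4 + 6*n)
H = 1/462 (H = -1/3/(-154) = -1/3*(-1/154) = 1/462 ≈ 0.0021645)
r(O, C) = 1/462
w = 13935 (w = 14363 + (4 + 6*(-72)) = 14363 + (4 - 432) = 14363 - 428 = 13935)
w + r(77, d) = 13935 + 1/462 = 6437971/462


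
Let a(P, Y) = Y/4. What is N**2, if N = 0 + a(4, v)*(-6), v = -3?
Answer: 81/4 ≈ 20.250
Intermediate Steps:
a(P, Y) = Y/4 (a(P, Y) = Y*(1/4) = Y/4)
N = 9/2 (N = 0 + ((1/4)*(-3))*(-6) = 0 - 3/4*(-6) = 0 + 9/2 = 9/2 ≈ 4.5000)
N**2 = (9/2)**2 = 81/4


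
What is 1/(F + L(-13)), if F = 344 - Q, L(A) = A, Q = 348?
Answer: -1/17 ≈ -0.058824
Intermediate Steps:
F = -4 (F = 344 - 1*348 = 344 - 348 = -4)
1/(F + L(-13)) = 1/(-4 - 13) = 1/(-17) = -1/17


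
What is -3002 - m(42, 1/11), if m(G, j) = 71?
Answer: -3073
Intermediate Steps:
-3002 - m(42, 1/11) = -3002 - 1*71 = -3002 - 71 = -3073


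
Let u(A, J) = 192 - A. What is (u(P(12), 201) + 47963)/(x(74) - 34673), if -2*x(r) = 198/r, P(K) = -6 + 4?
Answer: -3563618/2565901 ≈ -1.3888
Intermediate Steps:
P(K) = -2
x(r) = -99/r
(u(P(12), 201) + 47963)/(x(74) - 34673) = ((192 - 1*(-2)) + 47963)/(-99/74 - 34673) = ((192 + 2) + 47963)/(-99*1/74 - 34673) = (194 + 47963)/(-99/74 - 34673) = 48157/(-2565901/74) = 48157*(-74/2565901) = -3563618/2565901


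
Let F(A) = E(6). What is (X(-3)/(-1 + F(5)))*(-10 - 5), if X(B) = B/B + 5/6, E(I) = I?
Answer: -11/2 ≈ -5.5000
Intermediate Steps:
F(A) = 6
X(B) = 11/6 (X(B) = 1 + 5*(⅙) = 1 + ⅚ = 11/6)
(X(-3)/(-1 + F(5)))*(-10 - 5) = ((11/6)/(-1 + 6))*(-10 - 5) = ((11/6)/5)*(-15) = ((⅕)*(11/6))*(-15) = (11/30)*(-15) = -11/2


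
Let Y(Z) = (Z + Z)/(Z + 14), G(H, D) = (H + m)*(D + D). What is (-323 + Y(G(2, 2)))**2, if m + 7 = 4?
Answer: 2621161/25 ≈ 1.0485e+5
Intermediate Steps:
m = -3 (m = -7 + 4 = -3)
G(H, D) = 2*D*(-3 + H) (G(H, D) = (H - 3)*(D + D) = (-3 + H)*(2*D) = 2*D*(-3 + H))
Y(Z) = 2*Z/(14 + Z) (Y(Z) = (2*Z)/(14 + Z) = 2*Z/(14 + Z))
(-323 + Y(G(2, 2)))**2 = (-323 + 2*(2*2*(-3 + 2))/(14 + 2*2*(-3 + 2)))**2 = (-323 + 2*(2*2*(-1))/(14 + 2*2*(-1)))**2 = (-323 + 2*(-4)/(14 - 4))**2 = (-323 + 2*(-4)/10)**2 = (-323 + 2*(-4)*(1/10))**2 = (-323 - 4/5)**2 = (-1619/5)**2 = 2621161/25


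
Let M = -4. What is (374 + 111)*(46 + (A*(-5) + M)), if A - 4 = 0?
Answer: 10670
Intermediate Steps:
A = 4 (A = 4 + 0 = 4)
(374 + 111)*(46 + (A*(-5) + M)) = (374 + 111)*(46 + (4*(-5) - 4)) = 485*(46 + (-20 - 4)) = 485*(46 - 24) = 485*22 = 10670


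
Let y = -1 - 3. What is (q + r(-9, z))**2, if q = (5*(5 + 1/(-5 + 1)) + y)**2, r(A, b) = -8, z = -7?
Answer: 37368769/256 ≈ 1.4597e+5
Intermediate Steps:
y = -4
q = 6241/16 (q = (5*(5 + 1/(-5 + 1)) - 4)**2 = (5*(5 + 1/(-4)) - 4)**2 = (5*(5 - 1/4) - 4)**2 = (5*(19/4) - 4)**2 = (95/4 - 4)**2 = (79/4)**2 = 6241/16 ≈ 390.06)
(q + r(-9, z))**2 = (6241/16 - 8)**2 = (6113/16)**2 = 37368769/256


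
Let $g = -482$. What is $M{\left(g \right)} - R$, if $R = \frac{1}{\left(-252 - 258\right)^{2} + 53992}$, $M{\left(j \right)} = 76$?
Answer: $\frac{23870991}{314092} \approx 76.0$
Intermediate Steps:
$R = \frac{1}{314092}$ ($R = \frac{1}{\left(-510\right)^{2} + 53992} = \frac{1}{260100 + 53992} = \frac{1}{314092} \approx 3.1838 \cdot 10^{-6}$)
$M{\left(g \right)} - R = 76 - \frac{1}{314092} = \frac{23870991}{314092}$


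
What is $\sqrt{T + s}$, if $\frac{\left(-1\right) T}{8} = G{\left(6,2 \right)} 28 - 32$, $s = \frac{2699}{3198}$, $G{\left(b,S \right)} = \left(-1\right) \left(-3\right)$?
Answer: $\frac{i \sqrt{4245885462}}{3198} \approx 20.375 i$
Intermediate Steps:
$G{\left(b,S \right)} = 3$
$s = \frac{2699}{3198}$ ($s = 2699 \cdot \frac{1}{3198} = \frac{2699}{3198} \approx 0.84396$)
$T = -416$ ($T = - 8 \left(3 \cdot 28 - 32\right) = - 8 \left(84 - 32\right) = \left(-8\right) 52 = -416$)
$\sqrt{T + s} = \sqrt{-416 + \frac{2699}{3198}} = \sqrt{- \frac{1327669}{3198}} = \frac{i \sqrt{4245885462}}{3198}$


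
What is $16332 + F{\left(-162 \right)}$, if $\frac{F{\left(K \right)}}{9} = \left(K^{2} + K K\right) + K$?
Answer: $487266$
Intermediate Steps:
$F{\left(K \right)} = 9 K + 18 K^{2}$ ($F{\left(K \right)} = 9 \left(\left(K^{2} + K K\right) + K\right) = 9 \left(\left(K^{2} + K^{2}\right) + K\right) = 9 \left(2 K^{2} + K\right) = 9 \left(K + 2 K^{2}\right) = 9 K + 18 K^{2}$)
$16332 + F{\left(-162 \right)} = 16332 + 9 \left(-162\right) \left(1 + 2 \left(-162\right)\right) = 16332 + 9 \left(-162\right) \left(1 - 324\right) = 16332 + 9 \left(-162\right) \left(-323\right) = 16332 + 470934 = 487266$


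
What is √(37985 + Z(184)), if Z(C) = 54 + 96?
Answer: √38135 ≈ 195.28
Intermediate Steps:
Z(C) = 150
√(37985 + Z(184)) = √(37985 + 150) = √38135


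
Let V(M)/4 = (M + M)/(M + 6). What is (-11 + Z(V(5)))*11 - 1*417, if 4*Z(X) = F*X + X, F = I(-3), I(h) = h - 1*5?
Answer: -608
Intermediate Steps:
I(h) = -5 + h (I(h) = h - 5 = -5 + h)
V(M) = 8*M/(6 + M) (V(M) = 4*((M + M)/(M + 6)) = 4*((2*M)/(6 + M)) = 4*(2*M/(6 + M)) = 8*M/(6 + M))
F = -8 (F = -5 - 3 = -8)
Z(X) = -7*X/4 (Z(X) = (-8*X + X)/4 = (-7*X)/4 = -7*X/4)
(-11 + Z(V(5)))*11 - 1*417 = (-11 - 14*5/(6 + 5))*11 - 1*417 = (-11 - 14*5/11)*11 - 417 = (-11 - 7/4*40/11)*11 - 417 = (-11 - 70/11)*11 - 417 = -191/11*11 - 417 = -191 - 417 = -608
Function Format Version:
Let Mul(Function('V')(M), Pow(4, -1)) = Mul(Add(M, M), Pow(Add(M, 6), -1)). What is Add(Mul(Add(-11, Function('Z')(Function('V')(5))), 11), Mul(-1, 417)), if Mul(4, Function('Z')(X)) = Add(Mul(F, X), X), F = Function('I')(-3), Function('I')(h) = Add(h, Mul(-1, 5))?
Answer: -608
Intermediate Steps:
Function('I')(h) = Add(-5, h) (Function('I')(h) = Add(h, -5) = Add(-5, h))
Function('V')(M) = Mul(8, M, Pow(Add(6, M), -1)) (Function('V')(M) = Mul(4, Mul(Add(M, M), Pow(Add(M, 6), -1))) = Mul(4, Mul(Mul(2, M), Pow(Add(6, M), -1))) = Mul(4, Mul(2, M, Pow(Add(6, M), -1))) = Mul(8, M, Pow(Add(6, M), -1)))
F = -8 (F = Add(-5, -3) = -8)
Function('Z')(X) = Mul(Rational(-7, 4), X) (Function('Z')(X) = Mul(Rational(1, 4), Add(Mul(-8, X), X)) = Mul(Rational(1, 4), Mul(-7, X)) = Mul(Rational(-7, 4), X))
Add(Mul(Add(-11, Function('Z')(Function('V')(5))), 11), Mul(-1, 417)) = Add(Mul(Add(-11, Mul(Rational(-7, 4), Mul(8, 5, Pow(Add(6, 5), -1)))), 11), Mul(-1, 417)) = Add(Mul(Add(-11, Mul(Rational(-7, 4), Mul(8, 5, Pow(11, -1)))), 11), -417) = Add(Mul(Add(-11, Mul(Rational(-7, 4), Mul(8, 5, Rational(1, 11)))), 11), -417) = Add(Mul(Add(-11, Mul(Rational(-7, 4), Rational(40, 11))), 11), -417) = Add(Mul(Add(-11, Rational(-70, 11)), 11), -417) = Add(Mul(Rational(-191, 11), 11), -417) = Add(-191, -417) = -608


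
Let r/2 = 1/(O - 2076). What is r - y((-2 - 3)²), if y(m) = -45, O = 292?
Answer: 40139/892 ≈ 44.999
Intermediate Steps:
r = -1/892 (r = 2/(292 - 2076) = 2/(-1784) = 2*(-1/1784) = -1/892 ≈ -0.0011211)
r - y((-2 - 3)²) = -1/892 - 1*(-45) = -1/892 + 45 = 40139/892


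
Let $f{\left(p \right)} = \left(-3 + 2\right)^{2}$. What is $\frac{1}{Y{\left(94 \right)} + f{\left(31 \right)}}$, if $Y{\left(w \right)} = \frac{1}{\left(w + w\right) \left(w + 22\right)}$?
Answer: $\frac{21808}{21809} \approx 0.99995$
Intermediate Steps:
$f{\left(p \right)} = 1$ ($f{\left(p \right)} = \left(-1\right)^{2} = 1$)
$Y{\left(w \right)} = \frac{1}{2 w \left(22 + w\right)}$
$\frac{1}{Y{\left(94 \right)} + f{\left(31 \right)}} = \frac{1}{\frac{1}{2 \cdot 94 \left(22 + 94\right)} + 1} = \frac{1}{\frac{1}{2} \cdot \frac{1}{94} \cdot \frac{1}{116} + 1} = \frac{1}{\frac{1}{21808} + 1} = \frac{1}{\frac{21809}{21808}} = \frac{21808}{21809}$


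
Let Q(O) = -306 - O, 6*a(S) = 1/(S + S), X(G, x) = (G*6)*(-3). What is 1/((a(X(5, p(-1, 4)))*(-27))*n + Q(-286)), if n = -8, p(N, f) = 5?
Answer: -5/101 ≈ -0.049505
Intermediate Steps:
X(G, x) = -18*G (X(G, x) = (6*G)*(-3) = -18*G)
a(S) = 1/(12*S) (a(S) = 1/(6*(S + S)) = 1/(6*((2*S))) = (1/(2*S))/6 = 1/(12*S))
1/((a(X(5, p(-1, 4)))*(-27))*n + Q(-286)) = 1/(((1/(12*((-18*5))))*(-27))*(-8) + (-306 - 1*(-286))) = 1/((((1/12)/(-90))*(-27))*(-8) + (-306 + 286)) = 1/((((1/12)*(-1/90))*(-27))*(-8) - 20) = 1/(-1/1080*(-27)*(-8) - 20) = 1/((1/40)*(-8) - 20) = 1/(-⅕ - 20) = 1/(-101/5) = -5/101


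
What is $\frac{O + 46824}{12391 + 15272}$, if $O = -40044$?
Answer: $\frac{2260}{9221} \approx 0.24509$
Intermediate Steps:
$\frac{O + 46824}{12391 + 15272} = \frac{-40044 + 46824}{12391 + 15272} = \frac{6780}{27663} = 6780 \cdot \frac{1}{27663} = \frac{2260}{9221}$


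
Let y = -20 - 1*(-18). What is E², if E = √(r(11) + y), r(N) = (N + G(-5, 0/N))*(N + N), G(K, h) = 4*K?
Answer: -200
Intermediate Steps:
y = -2 (y = -20 + 18 = -2)
r(N) = 2*N*(-20 + N) (r(N) = (N + 4*(-5))*(N + N) = (N - 20)*(2*N) = (-20 + N)*(2*N) = 2*N*(-20 + N))
E = 10*I*√2 (E = √(2*11*(-20 + 11) - 2) = √(2*11*(-9) - 2) = √(-198 - 2) = √(-200) = 10*I*√2 ≈ 14.142*I)
E² = (10*I*√2)² = -200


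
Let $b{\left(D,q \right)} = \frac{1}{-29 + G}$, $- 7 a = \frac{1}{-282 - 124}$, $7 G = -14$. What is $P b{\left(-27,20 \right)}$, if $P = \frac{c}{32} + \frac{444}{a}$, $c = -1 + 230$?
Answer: $- \frac{40379365}{992} \approx -40705.0$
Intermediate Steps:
$G = -2$ ($G = \frac{1}{7} \left(-14\right) = -2$)
$c = 229$
$a = \frac{1}{2842}$ ($a = - \frac{1}{7 \left(-282 - 124\right)} = - \frac{1}{7 \left(-406\right)} = \left(- \frac{1}{7}\right) \left(- \frac{1}{406}\right) = \frac{1}{2842} \approx 0.00035186$)
$b{\left(D,q \right)} = - \frac{1}{31}$ ($b{\left(D,q \right)} = \frac{1}{-29 - 2} = \frac{1}{-31} = - \frac{1}{31}$)
$P = \frac{40379365}{32}$ ($P = \frac{229}{32} + 444 \frac{1}{\frac{1}{2842}} = 229 \cdot \frac{1}{32} + 444 \cdot 2842 = \frac{229}{32} + 1261848 = \frac{40379365}{32} \approx 1.2619 \cdot 10^{6}$)
$P b{\left(-27,20 \right)} = \frac{40379365}{32} \left(- \frac{1}{31}\right) = - \frac{40379365}{992}$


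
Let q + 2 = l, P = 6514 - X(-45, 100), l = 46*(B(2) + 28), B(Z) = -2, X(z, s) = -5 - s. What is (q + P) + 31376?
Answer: 39189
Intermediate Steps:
l = 1196 (l = 46*(-2 + 28) = 46*26 = 1196)
P = 6619 (P = 6514 - (-5 - 1*100) = 6514 - (-5 - 100) = 6514 - 1*(-105) = 6514 + 105 = 6619)
q = 1194 (q = -2 + 1196 = 1194)
(q + P) + 31376 = (1194 + 6619) + 31376 = 7813 + 31376 = 39189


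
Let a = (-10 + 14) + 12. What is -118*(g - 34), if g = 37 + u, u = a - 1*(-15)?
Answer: -4012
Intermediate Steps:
a = 16 (a = 4 + 12 = 16)
u = 31 (u = 16 - 1*(-15) = 16 + 15 = 31)
g = 68 (g = 37 + 31 = 68)
-118*(g - 34) = -118*(68 - 34) = -118*34 = -4012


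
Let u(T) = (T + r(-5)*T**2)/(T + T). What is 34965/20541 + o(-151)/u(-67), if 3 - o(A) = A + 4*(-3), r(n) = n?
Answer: 1547321/575148 ≈ 2.6903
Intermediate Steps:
o(A) = 15 - A (o(A) = 3 - (A + 4*(-3)) = 3 - (A - 12) = 3 - (-12 + A) = 3 + (12 - A) = 15 - A)
u(T) = (T - 5*T**2)/(2*T) (u(T) = (T - 5*T**2)/(T + T) = (T - 5*T**2)/((2*T)) = (T - 5*T**2)*(1/(2*T)) = (T - 5*T**2)/(2*T))
34965/20541 + o(-151)/u(-67) = 34965/20541 + (15 - 1*(-151))/(1/2 - 5/2*(-67)) = 34965*(1/20541) + (15 + 151)/(1/2 + 335/2) = 11655/6847 + 166/168 = 11655/6847 + 166*(1/168) = 11655/6847 + 83/84 = 1547321/575148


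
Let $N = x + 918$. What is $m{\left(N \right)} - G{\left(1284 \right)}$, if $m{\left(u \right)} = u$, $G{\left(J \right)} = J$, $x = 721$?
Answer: $355$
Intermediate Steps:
$N = 1639$ ($N = 721 + 918 = 1639$)
$m{\left(N \right)} - G{\left(1284 \right)} = 1639 - 1284 = 355$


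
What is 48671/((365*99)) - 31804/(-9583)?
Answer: 1615651733/346281705 ≈ 4.6657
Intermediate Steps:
48671/((365*99)) - 31804/(-9583) = 48671/36135 - 31804*(-1/9583) = 48671*(1/36135) + 31804/9583 = 48671/36135 + 31804/9583 = 1615651733/346281705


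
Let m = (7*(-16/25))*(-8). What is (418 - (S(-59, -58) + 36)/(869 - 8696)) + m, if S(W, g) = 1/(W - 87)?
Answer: 12965682107/28568550 ≈ 453.84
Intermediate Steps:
S(W, g) = 1/(-87 + W)
m = 896/25 (m = (7*(-16*1/25))*(-8) = (7*(-16/25))*(-8) = -112/25*(-8) = 896/25 ≈ 35.840)
(418 - (S(-59, -58) + 36)/(869 - 8696)) + m = (418 - (1/(-87 - 59) + 36)/(869 - 8696)) + 896/25 = (418 - (1/(-146) + 36)/(-7827)) + 896/25 = (418 - (-1/146 + 36)*(-1)/7827) + 896/25 = (418 - 5255*(-1)/(146*7827)) + 896/25 = (418 - 1*(-5255/1142742)) + 896/25 = (418 + 5255/1142742) + 896/25 = 477671411/1142742 + 896/25 = 12965682107/28568550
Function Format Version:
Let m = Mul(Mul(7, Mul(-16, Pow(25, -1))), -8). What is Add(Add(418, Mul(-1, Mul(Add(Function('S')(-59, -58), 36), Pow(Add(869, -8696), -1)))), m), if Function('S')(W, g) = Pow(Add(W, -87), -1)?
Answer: Rational(12965682107, 28568550) ≈ 453.84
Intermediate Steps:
Function('S')(W, g) = Pow(Add(-87, W), -1)
m = Rational(896, 25) (m = Mul(Mul(7, Mul(-16, Rational(1, 25))), -8) = Mul(Mul(7, Rational(-16, 25)), -8) = Mul(Rational(-112, 25), -8) = Rational(896, 25) ≈ 35.840)
Add(Add(418, Mul(-1, Mul(Add(Function('S')(-59, -58), 36), Pow(Add(869, -8696), -1)))), m) = Add(Add(418, Mul(-1, Mul(Add(Pow(Add(-87, -59), -1), 36), Pow(Add(869, -8696), -1)))), Rational(896, 25)) = Add(Add(418, Mul(-1, Mul(Add(Pow(-146, -1), 36), Pow(-7827, -1)))), Rational(896, 25)) = Add(Add(418, Mul(-1, Mul(Add(Rational(-1, 146), 36), Rational(-1, 7827)))), Rational(896, 25)) = Add(Add(418, Mul(-1, Mul(Rational(5255, 146), Rational(-1, 7827)))), Rational(896, 25)) = Add(Add(418, Mul(-1, Rational(-5255, 1142742))), Rational(896, 25)) = Add(Add(418, Rational(5255, 1142742)), Rational(896, 25)) = Add(Rational(477671411, 1142742), Rational(896, 25)) = Rational(12965682107, 28568550)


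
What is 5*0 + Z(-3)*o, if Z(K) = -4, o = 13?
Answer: -52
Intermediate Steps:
5*0 + Z(-3)*o = 5*0 - 4*13 = 0 - 52 = -52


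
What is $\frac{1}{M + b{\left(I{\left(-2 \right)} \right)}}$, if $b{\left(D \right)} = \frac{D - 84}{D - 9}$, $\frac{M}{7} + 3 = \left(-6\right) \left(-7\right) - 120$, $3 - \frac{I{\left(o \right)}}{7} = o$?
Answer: $- \frac{26}{14791} \approx -0.0017578$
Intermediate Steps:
$I{\left(o \right)} = 21 - 7 o$
$M = -567$ ($M = -21 + 7 \left(\left(-6\right) \left(-7\right) - 120\right) = -21 + 7 \left(42 - 120\right) = -21 + 7 \left(-78\right) = -21 - 546 = -567$)
$b{\left(D \right)} = \frac{-84 + D}{-9 + D}$
$\frac{1}{M + b{\left(I{\left(-2 \right)} \right)}} = \frac{1}{-567 + \frac{-84 + \left(21 - -14\right)}{-9 + \left(21 - -14\right)}} = \frac{1}{-567 + \frac{-84 + \left(21 + 14\right)}{-9 + \left(21 + 14\right)}} = \frac{1}{-567 + \frac{-84 + 35}{-9 + 35}} = \frac{1}{-567 + \frac{1}{26} \left(-49\right)} = \frac{1}{-567 - \frac{49}{26}} = \frac{1}{- \frac{14791}{26}} = - \frac{26}{14791}$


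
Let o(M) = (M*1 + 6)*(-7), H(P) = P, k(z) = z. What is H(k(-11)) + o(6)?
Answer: -95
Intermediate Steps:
o(M) = -42 - 7*M (o(M) = (M + 6)*(-7) = (6 + M)*(-7) = -42 - 7*M)
H(k(-11)) + o(6) = -11 + (-42 - 7*6) = -11 + (-42 - 42) = -11 - 84 = -95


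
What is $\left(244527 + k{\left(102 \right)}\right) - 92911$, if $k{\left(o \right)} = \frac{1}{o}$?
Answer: $\frac{15464833}{102} \approx 1.5162 \cdot 10^{5}$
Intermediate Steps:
$\left(244527 + k{\left(102 \right)}\right) - 92911 = \left(244527 + \frac{1}{102}\right) - 92911 = \frac{24941755}{102} - 92911 = \frac{15464833}{102}$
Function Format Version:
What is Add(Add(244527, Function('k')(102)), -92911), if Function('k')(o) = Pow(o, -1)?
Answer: Rational(15464833, 102) ≈ 1.5162e+5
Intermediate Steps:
Add(Add(244527, Function('k')(102)), -92911) = Add(Add(244527, Pow(102, -1)), -92911) = Add(Add(244527, Rational(1, 102)), -92911) = Add(Rational(24941755, 102), -92911) = Rational(15464833, 102)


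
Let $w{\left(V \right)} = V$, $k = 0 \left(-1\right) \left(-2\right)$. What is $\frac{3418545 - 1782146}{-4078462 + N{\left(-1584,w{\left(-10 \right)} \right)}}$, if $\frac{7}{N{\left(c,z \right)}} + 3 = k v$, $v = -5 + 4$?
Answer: $- \frac{4909197}{12235393} \approx -0.40123$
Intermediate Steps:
$k = 0$ ($k = 0 \left(-2\right) = 0$)
$v = -1$
$N{\left(c,z \right)} = - \frac{7}{3}$ ($N{\left(c,z \right)} = \frac{7}{-3 + 0 \left(-1\right)} = \frac{7}{-3 + 0} = \frac{7}{-3} = 7 \left(- \frac{1}{3}\right) = - \frac{7}{3}$)
$\frac{3418545 - 1782146}{-4078462 + N{\left(-1584,w{\left(-10 \right)} \right)}} = \frac{3418545 - 1782146}{-4078462 - \frac{7}{3}} = \frac{1636399}{- \frac{12235393}{3}} = 1636399 \left(- \frac{3}{12235393}\right) = - \frac{4909197}{12235393}$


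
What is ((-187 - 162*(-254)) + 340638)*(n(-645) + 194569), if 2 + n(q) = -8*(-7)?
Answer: 74267942177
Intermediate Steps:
n(q) = 54 (n(q) = -2 - 8*(-7) = -2 + 56 = 54)
((-187 - 162*(-254)) + 340638)*(n(-645) + 194569) = ((-187 - 162*(-254)) + 340638)*(54 + 194569) = ((-187 + 41148) + 340638)*194623 = (40961 + 340638)*194623 = 381599*194623 = 74267942177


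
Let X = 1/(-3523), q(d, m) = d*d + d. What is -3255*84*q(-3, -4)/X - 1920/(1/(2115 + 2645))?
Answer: 5770412760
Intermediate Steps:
q(d, m) = d + d² (q(d, m) = d² + d = d + d²)
X = -1/3523 ≈ -0.00028385
-3255*84*q(-3, -4)/X - 1920/(1/(2115 + 2645)) = -3255/((-(-1/(252*(1 - 3)))/3523)) - 1920/(1/(2115 + 2645)) = -3255/((-1/(3523*((-3*(-2)*12)*7)))) - 1920/(1/4760) = -3255/((-1/(3523*((6*12)*7)))) - 1920/1/4760 = -3255/((-1/(3523*(72*7)))) - 1920*4760 = -3255/((-1/3523/504)) - 9139200 = -3255/((-1/3523*1/504)) - 9139200 = -3255/(-1/1775592) - 9139200 = -3255*(-1775592) - 9139200 = 5779551960 - 9139200 = 5770412760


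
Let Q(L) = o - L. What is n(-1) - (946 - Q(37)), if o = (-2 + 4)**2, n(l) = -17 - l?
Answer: -995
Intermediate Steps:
o = 4 (o = 2**2 = 4)
Q(L) = 4 - L
n(-1) - (946 - Q(37)) = (-17 - 1*(-1)) - (946 - (4 - 1*37)) = (-17 + 1) - (946 - (4 - 37)) = -16 - (946 - 1*(-33)) = -16 - (946 + 33) = -16 - 1*979 = -16 - 979 = -995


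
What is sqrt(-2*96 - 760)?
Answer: 2*I*sqrt(238) ≈ 30.854*I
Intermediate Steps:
sqrt(-2*96 - 760) = sqrt(-192 - 760) = sqrt(-952) = 2*I*sqrt(238)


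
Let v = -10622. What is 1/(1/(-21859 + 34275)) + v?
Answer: 1794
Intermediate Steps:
1/(1/(-21859 + 34275)) + v = 1/(1/(-21859 + 34275)) - 10622 = 1/(1/12416) - 10622 = 12416 - 10622 = 1794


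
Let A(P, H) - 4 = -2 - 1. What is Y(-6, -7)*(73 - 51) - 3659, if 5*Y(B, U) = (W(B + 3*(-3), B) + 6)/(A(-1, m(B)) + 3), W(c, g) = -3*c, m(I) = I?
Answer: -36029/10 ≈ -3602.9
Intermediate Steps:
A(P, H) = 1 (A(P, H) = 4 + (-2 - 1) = 4 - 3 = 1)
Y(B, U) = 33/20 - 3*B/20 (Y(B, U) = ((-3*(B + 3*(-3)) + 6)/(1 + 3))/5 = ((-3*(B - 9) + 6)/4)/5 = ((-3*(-9 + B) + 6)*(¼))/5 = (((27 - 3*B) + 6)*(¼))/5 = ((33 - 3*B)*(¼))/5 = (33/4 - 3*B/4)/5 = 33/20 - 3*B/20)
Y(-6, -7)*(73 - 51) - 3659 = (33/20 - 3/20*(-6))*(73 - 51) - 3659 = (33/20 + 9/10)*22 - 3659 = (51/20)*22 - 3659 = 561/10 - 3659 = -36029/10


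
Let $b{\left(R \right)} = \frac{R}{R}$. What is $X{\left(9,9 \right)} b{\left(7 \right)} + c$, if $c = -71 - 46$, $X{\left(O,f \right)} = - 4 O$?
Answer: $-153$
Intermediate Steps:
$b{\left(R \right)} = 1$
$c = -117$ ($c = -71 - 46 = -117$)
$X{\left(9,9 \right)} b{\left(7 \right)} + c = \left(-4\right) 9 \cdot 1 - 117 = \left(-36\right) 1 - 117 = -36 - 117 = -153$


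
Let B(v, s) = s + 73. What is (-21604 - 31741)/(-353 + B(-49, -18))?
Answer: 53345/298 ≈ 179.01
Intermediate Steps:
B(v, s) = 73 + s
(-21604 - 31741)/(-353 + B(-49, -18)) = (-21604 - 31741)/(-353 + (73 - 18)) = -53345/(-353 + 55) = -53345/(-298) = -53345*(-1/298) = 53345/298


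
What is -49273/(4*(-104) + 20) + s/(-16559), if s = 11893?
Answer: 811201979/6557364 ≈ 123.71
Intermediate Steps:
-49273/(4*(-104) + 20) + s/(-16559) = -49273/(4*(-104) + 20) + 11893/(-16559) = -49273/(-416 + 20) + 11893*(-1/16559) = -49273/(-396) - 11893/16559 = -49273*(-1/396) - 11893/16559 = 49273/396 - 11893/16559 = 811201979/6557364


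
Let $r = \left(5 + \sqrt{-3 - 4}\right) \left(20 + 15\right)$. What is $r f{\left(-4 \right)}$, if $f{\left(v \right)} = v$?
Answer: $-700 - 140 i \sqrt{7} \approx -700.0 - 370.41 i$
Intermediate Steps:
$r = 175 + 35 i \sqrt{7}$ ($r = \left(5 + \sqrt{-7}\right) 35 = \left(5 + i \sqrt{7}\right) 35 = 175 + 35 i \sqrt{7} \approx 175.0 + 92.601 i$)
$r f{\left(-4 \right)} = \left(175 + 35 i \sqrt{7}\right) \left(-4\right) = -700 - 140 i \sqrt{7}$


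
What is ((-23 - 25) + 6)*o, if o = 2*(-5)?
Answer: 420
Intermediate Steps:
o = -10
((-23 - 25) + 6)*o = ((-23 - 25) + 6)*(-10) = (-48 + 6)*(-10) = -42*(-10) = 420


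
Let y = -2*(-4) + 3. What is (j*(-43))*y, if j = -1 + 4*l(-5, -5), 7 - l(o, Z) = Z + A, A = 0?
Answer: -22231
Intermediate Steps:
l(o, Z) = 7 - Z (l(o, Z) = 7 - (Z + 0) = 7 - Z)
y = 11 (y = 8 + 3 = 11)
j = 47 (j = -1 + 4*(7 - 1*(-5)) = -1 + 4*(7 + 5) = -1 + 4*12 = -1 + 48 = 47)
(j*(-43))*y = (47*(-43))*11 = -2021*11 = -22231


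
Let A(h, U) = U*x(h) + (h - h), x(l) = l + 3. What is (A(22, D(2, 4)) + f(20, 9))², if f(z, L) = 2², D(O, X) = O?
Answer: 2916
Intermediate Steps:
x(l) = 3 + l
A(h, U) = U*(3 + h) (A(h, U) = U*(3 + h) + (h - h) = U*(3 + h) + 0 = U*(3 + h))
f(z, L) = 4
(A(22, D(2, 4)) + f(20, 9))² = (2*(3 + 22) + 4)² = (2*25 + 4)² = (50 + 4)² = 54² = 2916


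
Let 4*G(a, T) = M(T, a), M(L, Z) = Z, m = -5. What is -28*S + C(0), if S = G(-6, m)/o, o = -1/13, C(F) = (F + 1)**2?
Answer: -545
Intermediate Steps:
G(a, T) = a/4
C(F) = (1 + F)**2
o = -1/13 (o = -1*1/13 = -1/13 ≈ -0.076923)
S = 39/2 (S = ((1/4)*(-6))/(-1/13) = -3/2*(-13) = 39/2 ≈ 19.500)
-28*S + C(0) = -28*39/2 + (1 + 0)**2 = -546 + 1**2 = -546 + 1 = -545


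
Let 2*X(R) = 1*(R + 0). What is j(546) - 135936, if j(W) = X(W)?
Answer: -135663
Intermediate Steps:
X(R) = R/2 (X(R) = (1*(R + 0))/2 = (1*R)/2 = R/2)
j(W) = W/2
j(546) - 135936 = (½)*546 - 135936 = 273 - 135936 = -135663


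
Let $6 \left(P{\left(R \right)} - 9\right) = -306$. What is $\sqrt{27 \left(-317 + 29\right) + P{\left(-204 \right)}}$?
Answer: $i \sqrt{7818} \approx 88.419 i$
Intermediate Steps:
$P{\left(R \right)} = -42$ ($P{\left(R \right)} = 9 + \frac{1}{6} \left(-306\right) = 9 - 51 = -42$)
$\sqrt{27 \left(-317 + 29\right) + P{\left(-204 \right)}} = \sqrt{27 \left(-317 + 29\right) - 42} = \sqrt{27 \left(-288\right) - 42} = \sqrt{-7776 - 42} = \sqrt{-7818} = i \sqrt{7818}$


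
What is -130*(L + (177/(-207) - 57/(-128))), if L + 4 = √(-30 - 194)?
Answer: 2531555/4416 - 520*I*√14 ≈ 573.27 - 1945.7*I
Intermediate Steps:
L = -4 + 4*I*√14 (L = -4 + √(-30 - 194) = -4 + √(-224) = -4 + 4*I*√14 ≈ -4.0 + 14.967*I)
-130*(L + (177/(-207) - 57/(-128))) = -130*((-4 + 4*I*√14) + (177/(-207) - 57/(-128))) = -130*((-4 + 4*I*√14) + (177*(-1/207) - 57*(-1/128))) = -130*((-4 + 4*I*√14) + (-59/69 + 57/128)) = -130*((-4 + 4*I*√14) - 3619/8832) = -130*(-38947/8832 + 4*I*√14) = 2531555/4416 - 520*I*√14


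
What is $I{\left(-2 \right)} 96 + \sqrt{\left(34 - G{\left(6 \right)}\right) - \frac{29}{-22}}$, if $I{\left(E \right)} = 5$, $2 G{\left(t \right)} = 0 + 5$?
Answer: $480 + \frac{19 \sqrt{11}}{11} \approx 485.73$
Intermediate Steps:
$G{\left(t \right)} = \frac{5}{2}$ ($G{\left(t \right)} = \frac{0 + 5}{2} = \frac{1}{2} \cdot 5 = \frac{5}{2}$)
$I{\left(-2 \right)} 96 + \sqrt{\left(34 - G{\left(6 \right)}\right) - \frac{29}{-22}} = 5 \cdot 96 + \sqrt{\left(34 - \frac{5}{2}\right) - \frac{29}{-22}} = 480 + \sqrt{\left(34 - \frac{5}{2}\right) - - \frac{29}{22}} = 480 + \sqrt{\frac{63}{2} + \frac{29}{22}} = 480 + \sqrt{\frac{361}{11}} = 480 + \frac{19 \sqrt{11}}{11}$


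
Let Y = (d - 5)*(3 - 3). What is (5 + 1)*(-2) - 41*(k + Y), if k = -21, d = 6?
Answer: 849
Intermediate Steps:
Y = 0 (Y = (6 - 5)*(3 - 3) = 1*0 = 0)
(5 + 1)*(-2) - 41*(k + Y) = (5 + 1)*(-2) - 41*(-21 + 0) = 6*(-2) - 41*(-21) = -12 + 861 = 849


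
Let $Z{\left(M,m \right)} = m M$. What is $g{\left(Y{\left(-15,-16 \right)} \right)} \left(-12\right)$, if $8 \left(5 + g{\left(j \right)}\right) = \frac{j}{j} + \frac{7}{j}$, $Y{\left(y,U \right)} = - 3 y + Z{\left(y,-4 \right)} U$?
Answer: $\frac{17846}{305} \approx 58.511$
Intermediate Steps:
$Z{\left(M,m \right)} = M m$
$Y{\left(y,U \right)} = - 3 y - 4 U y$ ($Y{\left(y,U \right)} = - 3 y + y \left(-4\right) U = - 3 y + - 4 y U = - 3 y - 4 U y$)
$g{\left(j \right)} = - \frac{39}{8} + \frac{7}{8 j}$ ($g{\left(j \right)} = -5 + \frac{\frac{j}{j} + \frac{7}{j}}{8} = -5 + \frac{1 + \frac{7}{j}}{8} = -5 + \left(\frac{1}{8} + \frac{7}{8 j}\right) = - \frac{39}{8} + \frac{7}{8 j}$)
$g{\left(Y{\left(-15,-16 \right)} \right)} \left(-12\right) = \frac{7 - 39 \left(- 15 \left(-3 - -64\right)\right)}{8 \left(- 15 \left(-3 - -64\right)\right)} \left(-12\right) = \frac{7 - 39 \left(- 15 \left(-3 + 64\right)\right)}{8 \left(- 15 \left(-3 + 64\right)\right)} \left(-12\right) = \frac{7 - 39 \left(\left(-15\right) 61\right)}{8 \left(\left(-15\right) 61\right)} \left(-12\right) = \frac{7 - -35685}{8 \left(-915\right)} \left(-12\right) = \frac{1}{8} \left(- \frac{1}{915}\right) \left(7 + 35685\right) \left(-12\right) = \frac{1}{8} \left(- \frac{1}{915}\right) 35692 \left(-12\right) = \left(- \frac{8923}{1830}\right) \left(-12\right) = \frac{17846}{305}$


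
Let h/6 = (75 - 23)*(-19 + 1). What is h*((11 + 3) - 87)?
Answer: 409968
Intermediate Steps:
h = -5616 (h = 6*((75 - 23)*(-19 + 1)) = 6*(52*(-18)) = 6*(-936) = -5616)
h*((11 + 3) - 87) = -5616*((11 + 3) - 87) = -5616*(14 - 87) = -5616*(-73) = 409968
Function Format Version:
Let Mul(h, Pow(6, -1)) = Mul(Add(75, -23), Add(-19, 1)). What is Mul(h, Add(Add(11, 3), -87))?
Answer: 409968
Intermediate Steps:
h = -5616 (h = Mul(6, Mul(Add(75, -23), Add(-19, 1))) = Mul(6, Mul(52, -18)) = Mul(6, -936) = -5616)
Mul(h, Add(Add(11, 3), -87)) = Mul(-5616, Add(Add(11, 3), -87)) = Mul(-5616, Add(14, -87)) = Mul(-5616, -73) = 409968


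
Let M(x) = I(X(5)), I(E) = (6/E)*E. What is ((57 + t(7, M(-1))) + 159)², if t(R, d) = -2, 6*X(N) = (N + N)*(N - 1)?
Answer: 45796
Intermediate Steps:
X(N) = N*(-1 + N)/3 (X(N) = ((N + N)*(N - 1))/6 = ((2*N)*(-1 + N))/6 = (2*N*(-1 + N))/6 = N*(-1 + N)/3)
I(E) = 6
M(x) = 6
((57 + t(7, M(-1))) + 159)² = ((57 - 2) + 159)² = (55 + 159)² = 214² = 45796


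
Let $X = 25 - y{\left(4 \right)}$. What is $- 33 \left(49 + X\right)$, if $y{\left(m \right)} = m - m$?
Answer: $-2442$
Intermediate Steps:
$y{\left(m \right)} = 0$
$X = 25$ ($X = 25 - 0 = 25 + 0 = 25$)
$- 33 \left(49 + X\right) = - 33 \left(49 + 25\right) = \left(-33\right) 74 = -2442$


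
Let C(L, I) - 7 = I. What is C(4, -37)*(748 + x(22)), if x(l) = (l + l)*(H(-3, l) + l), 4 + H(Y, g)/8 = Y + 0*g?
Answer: 22440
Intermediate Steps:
H(Y, g) = -32 + 8*Y (H(Y, g) = -32 + 8*(Y + 0*g) = -32 + 8*(Y + 0) = -32 + 8*Y)
C(L, I) = 7 + I
x(l) = 2*l*(-56 + l) (x(l) = (l + l)*((-32 + 8*(-3)) + l) = (2*l)*((-32 - 24) + l) = (2*l)*(-56 + l) = 2*l*(-56 + l))
C(4, -37)*(748 + x(22)) = (7 - 37)*(748 + 2*22*(-56 + 22)) = -30*(748 + 2*22*(-34)) = -30*(748 - 1496) = -30*(-748) = 22440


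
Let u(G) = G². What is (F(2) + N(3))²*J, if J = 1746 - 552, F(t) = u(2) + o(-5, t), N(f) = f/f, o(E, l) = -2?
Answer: 10746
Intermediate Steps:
N(f) = 1
F(t) = 2 (F(t) = 2² - 2 = 4 - 2 = 2)
J = 1194
(F(2) + N(3))²*J = (2 + 1)²*1194 = 3²*1194 = 9*1194 = 10746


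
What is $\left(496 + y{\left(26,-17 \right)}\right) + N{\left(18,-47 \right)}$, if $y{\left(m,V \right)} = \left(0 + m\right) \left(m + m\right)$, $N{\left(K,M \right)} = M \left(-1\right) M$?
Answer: $-361$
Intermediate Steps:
$N{\left(K,M \right)} = - M^{2}$ ($N{\left(K,M \right)} = - M M = - M^{2}$)
$y{\left(m,V \right)} = 2 m^{2}$ ($y{\left(m,V \right)} = m 2 m = 2 m^{2}$)
$\left(496 + y{\left(26,-17 \right)}\right) + N{\left(18,-47 \right)} = \left(496 + 2 \cdot 26^{2}\right) - \left(-47\right)^{2} = \left(496 + 2 \cdot 676\right) - 2209 = \left(496 + 1352\right) - 2209 = 1848 - 2209 = -361$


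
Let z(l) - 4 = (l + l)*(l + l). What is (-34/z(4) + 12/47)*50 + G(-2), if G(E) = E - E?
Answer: -575/47 ≈ -12.234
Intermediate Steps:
z(l) = 4 + 4*l² (z(l) = 4 + (l + l)*(l + l) = 4 + (2*l)*(2*l) = 4 + 4*l²)
G(E) = 0
(-34/z(4) + 12/47)*50 + G(-2) = (-34/(4 + 4*4²) + 12/47)*50 + 0 = (-34/(4 + 4*16) + 12*(1/47))*50 + 0 = (-34/(4 + 64) + 12/47)*50 + 0 = (-34/68 + 12/47)*50 + 0 = (-34*1/68 + 12/47)*50 + 0 = (-½ + 12/47)*50 + 0 = -23/94*50 + 0 = -575/47 + 0 = -575/47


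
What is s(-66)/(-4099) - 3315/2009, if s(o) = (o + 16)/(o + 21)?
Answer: -122313755/74114019 ≈ -1.6503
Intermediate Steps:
s(o) = (16 + o)/(21 + o)
s(-66)/(-4099) - 3315/2009 = ((16 - 66)/(21 - 66))/(-4099) - 3315/2009 = (-50/(-45))*(-1/4099) - 3315*1/2009 = -1/45*(-50)*(-1/4099) - 3315/2009 = (10/9)*(-1/4099) - 3315/2009 = -10/36891 - 3315/2009 = -122313755/74114019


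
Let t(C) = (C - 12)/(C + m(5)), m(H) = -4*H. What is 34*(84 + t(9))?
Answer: 31518/11 ≈ 2865.3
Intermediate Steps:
t(C) = (-12 + C)/(-20 + C) (t(C) = (C - 12)/(C - 4*5) = (-12 + C)/(C - 20) = (-12 + C)/(-20 + C))
34*(84 + t(9)) = 34*(84 + (-12 + 9)/(-20 + 9)) = 34*(84 - 3/(-11)) = 34*(84 - 1/11*(-3)) = 34*(84 + 3/11) = 34*(927/11) = 31518/11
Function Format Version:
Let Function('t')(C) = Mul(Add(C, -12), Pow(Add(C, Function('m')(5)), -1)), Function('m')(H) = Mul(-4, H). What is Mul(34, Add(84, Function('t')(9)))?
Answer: Rational(31518, 11) ≈ 2865.3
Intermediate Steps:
Function('t')(C) = Mul(Pow(Add(-20, C), -1), Add(-12, C)) (Function('t')(C) = Mul(Add(C, -12), Pow(Add(C, Mul(-4, 5)), -1)) = Mul(Add(-12, C), Pow(Add(C, -20), -1)) = Mul(Add(-12, C), Pow(Add(-20, C), -1)) = Mul(Pow(Add(-20, C), -1), Add(-12, C)))
Mul(34, Add(84, Function('t')(9))) = Mul(34, Add(84, Mul(Pow(Add(-20, 9), -1), Add(-12, 9)))) = Mul(34, Add(84, Mul(Pow(-11, -1), -3))) = Mul(34, Add(84, Mul(Rational(-1, 11), -3))) = Mul(34, Add(84, Rational(3, 11))) = Mul(34, Rational(927, 11)) = Rational(31518, 11)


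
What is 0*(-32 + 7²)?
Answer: 0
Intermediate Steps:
0*(-32 + 7²) = 0*(-32 + 49) = 0*17 = 0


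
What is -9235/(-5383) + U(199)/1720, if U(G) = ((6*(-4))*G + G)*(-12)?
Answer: 77885023/2314690 ≈ 33.648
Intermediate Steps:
U(G) = 276*G (U(G) = (-24*G + G)*(-12) = -23*G*(-12) = 276*G)
-9235/(-5383) + U(199)/1720 = -9235/(-5383) + (276*199)/1720 = -9235*(-1/5383) + 54924*(1/1720) = 9235/5383 + 13731/430 = 77885023/2314690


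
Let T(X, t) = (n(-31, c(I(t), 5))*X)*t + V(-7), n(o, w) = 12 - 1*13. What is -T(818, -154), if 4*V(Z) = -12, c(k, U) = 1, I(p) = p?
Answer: -125969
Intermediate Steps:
V(Z) = -3 (V(Z) = (1/4)*(-12) = -3)
n(o, w) = -1 (n(o, w) = 12 - 13 = -1)
T(X, t) = -3 - X*t (T(X, t) = (-X)*t - 3 = -X*t - 3 = -3 - X*t)
-T(818, -154) = -(-3 - 1*818*(-154)) = -(-3 + 125972) = -1*125969 = -125969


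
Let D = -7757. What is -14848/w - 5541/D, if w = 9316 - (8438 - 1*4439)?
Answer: -85714439/41243969 ≈ -2.0782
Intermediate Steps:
w = 5317 (w = 9316 - (8438 - 4439) = 9316 - 1*3999 = 9316 - 3999 = 5317)
-14848/w - 5541/D = -14848/5317 - 5541/(-7757) = -14848*1/5317 - 5541*(-1/7757) = -14848/5317 + 5541/7757 = -85714439/41243969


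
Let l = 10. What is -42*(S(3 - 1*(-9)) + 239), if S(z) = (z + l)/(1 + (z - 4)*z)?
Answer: -974610/97 ≈ -10048.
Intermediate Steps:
S(z) = (10 + z)/(1 + z*(-4 + z)) (S(z) = (z + 10)/(1 + (z - 4)*z) = (10 + z)/(1 + (-4 + z)*z) = (10 + z)/(1 + z*(-4 + z)))
-42*(S(3 - 1*(-9)) + 239) = -42*((10 + (3 - 1*(-9)))/(1 + (3 - 1*(-9))² - 4*(3 - 1*(-9))) + 239) = -42*((10 + (3 + 9))/(1 + (3 + 9)² - 4*(3 + 9)) + 239) = -42*((10 + 12)/(1 + 12² - 4*12) + 239) = -42*(22/(1 + 144 - 48) + 239) = -42*(22/97 + 239) = -42*23205/97 = -974610/97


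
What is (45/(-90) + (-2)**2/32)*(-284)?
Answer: 213/2 ≈ 106.50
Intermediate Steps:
(45/(-90) + (-2)**2/32)*(-284) = (45*(-1/90) + 4*(1/32))*(-284) = (-1/2 + 1/8)*(-284) = -3/8*(-284) = 213/2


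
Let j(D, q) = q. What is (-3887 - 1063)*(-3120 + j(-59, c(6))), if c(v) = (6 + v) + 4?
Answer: 15364800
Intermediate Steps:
c(v) = 10 + v
(-3887 - 1063)*(-3120 + j(-59, c(6))) = (-3887 - 1063)*(-3120 + (10 + 6)) = -4950*(-3120 + 16) = -4950*(-3104) = 15364800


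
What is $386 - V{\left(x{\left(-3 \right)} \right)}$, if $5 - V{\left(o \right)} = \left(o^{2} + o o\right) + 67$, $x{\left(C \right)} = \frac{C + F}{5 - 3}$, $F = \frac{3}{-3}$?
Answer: $456$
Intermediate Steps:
$F = -1$ ($F = 3 \left(- \frac{1}{3}\right) = -1$)
$x{\left(C \right)} = - \frac{1}{2} + \frac{C}{2}$ ($x{\left(C \right)} = \frac{C - 1}{5 - 3} = \frac{-1 + C}{2} = \left(-1 + C\right) \frac{1}{2} = - \frac{1}{2} + \frac{C}{2}$)
$V{\left(o \right)} = -62 - 2 o^{2}$ ($V{\left(o \right)} = 5 - \left(\left(o^{2} + o o\right) + 67\right) = 5 - \left(\left(o^{2} + o^{2}\right) + 67\right) = 5 - \left(2 o^{2} + 67\right) = 5 - \left(67 + 2 o^{2}\right) = -62 - 2 o^{2}$)
$386 - V{\left(x{\left(-3 \right)} \right)} = 386 - \left(-62 - 2 \left(- \frac{1}{2} + \frac{1}{2} \left(-3\right)\right)^{2}\right) = 386 - \left(-62 - 2 \left(- \frac{1}{2} - \frac{3}{2}\right)^{2}\right) = 386 - \left(-62 - 2 \left(-2\right)^{2}\right) = 386 - \left(-62 - 8\right) = 386 - -70 = 386 + 70 = 456$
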